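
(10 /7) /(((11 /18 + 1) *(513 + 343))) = 45 /43442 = 0.00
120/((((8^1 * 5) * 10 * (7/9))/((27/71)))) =729/4970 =0.15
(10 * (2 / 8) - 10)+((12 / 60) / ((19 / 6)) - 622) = -119593 / 190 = -629.44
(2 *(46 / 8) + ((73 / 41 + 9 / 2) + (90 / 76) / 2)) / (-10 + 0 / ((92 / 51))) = -57249 / 31160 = -1.84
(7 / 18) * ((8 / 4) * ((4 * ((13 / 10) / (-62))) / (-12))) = 91 / 16740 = 0.01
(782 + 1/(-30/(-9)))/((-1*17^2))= -7823/2890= -2.71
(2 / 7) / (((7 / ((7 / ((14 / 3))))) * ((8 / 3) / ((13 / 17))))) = 117 / 6664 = 0.02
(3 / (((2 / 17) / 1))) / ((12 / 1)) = 17 / 8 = 2.12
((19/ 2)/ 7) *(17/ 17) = 19/ 14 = 1.36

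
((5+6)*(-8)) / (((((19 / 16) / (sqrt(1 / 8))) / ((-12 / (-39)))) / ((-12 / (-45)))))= -5632*sqrt(2) / 3705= -2.15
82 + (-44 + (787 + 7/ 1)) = 832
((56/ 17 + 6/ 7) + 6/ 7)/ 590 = 298/ 35105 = 0.01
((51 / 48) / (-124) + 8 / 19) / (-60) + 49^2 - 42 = 1778492097 / 753920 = 2358.99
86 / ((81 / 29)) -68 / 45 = 11858 / 405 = 29.28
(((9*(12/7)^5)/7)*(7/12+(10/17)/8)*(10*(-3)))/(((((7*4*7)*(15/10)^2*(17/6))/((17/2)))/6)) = -1500456960/98001617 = -15.31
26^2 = 676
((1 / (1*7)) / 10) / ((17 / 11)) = 11 / 1190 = 0.01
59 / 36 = 1.64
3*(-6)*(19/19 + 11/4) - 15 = -165/2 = -82.50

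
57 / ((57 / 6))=6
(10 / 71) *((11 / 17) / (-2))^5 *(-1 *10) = 4026275 / 806478776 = 0.00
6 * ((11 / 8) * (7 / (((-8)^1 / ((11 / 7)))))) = -11.34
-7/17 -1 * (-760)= 12913/17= 759.59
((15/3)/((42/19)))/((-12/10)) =-475/252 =-1.88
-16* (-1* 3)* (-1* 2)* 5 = -480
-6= -6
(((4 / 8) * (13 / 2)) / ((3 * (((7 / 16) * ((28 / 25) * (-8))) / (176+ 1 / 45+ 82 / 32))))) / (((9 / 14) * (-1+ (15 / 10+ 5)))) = -13.96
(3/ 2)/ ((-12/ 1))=-1/ 8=-0.12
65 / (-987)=-65 / 987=-0.07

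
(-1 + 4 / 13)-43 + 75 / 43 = -23449 / 559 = -41.95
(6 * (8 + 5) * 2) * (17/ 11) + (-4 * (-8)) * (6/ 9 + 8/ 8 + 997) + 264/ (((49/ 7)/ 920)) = 15452876/ 231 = 66895.57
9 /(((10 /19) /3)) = 513 /10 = 51.30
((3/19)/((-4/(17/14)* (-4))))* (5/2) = 255/8512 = 0.03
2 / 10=1 / 5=0.20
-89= -89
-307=-307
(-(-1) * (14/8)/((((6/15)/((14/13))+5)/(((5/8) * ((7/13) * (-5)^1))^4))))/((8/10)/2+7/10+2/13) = 1148916015625/551525318656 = 2.08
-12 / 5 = -2.40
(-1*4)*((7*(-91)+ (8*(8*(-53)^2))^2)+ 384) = -129277639692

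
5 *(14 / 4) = 35 / 2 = 17.50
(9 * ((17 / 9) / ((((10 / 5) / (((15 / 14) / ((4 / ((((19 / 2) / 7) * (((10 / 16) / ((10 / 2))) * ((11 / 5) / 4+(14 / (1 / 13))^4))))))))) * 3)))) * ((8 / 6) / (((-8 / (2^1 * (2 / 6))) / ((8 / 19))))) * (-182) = 4849621244351 / 4032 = 1202783046.71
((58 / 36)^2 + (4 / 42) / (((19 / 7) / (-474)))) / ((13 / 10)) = -432025 / 40014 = -10.80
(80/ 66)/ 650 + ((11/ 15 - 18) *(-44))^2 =18571240748/ 32175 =577194.74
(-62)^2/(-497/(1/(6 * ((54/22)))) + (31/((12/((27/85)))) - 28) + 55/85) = -14376560/27473991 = -0.52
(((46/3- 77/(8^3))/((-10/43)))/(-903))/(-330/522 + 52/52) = 676309/3440640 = 0.20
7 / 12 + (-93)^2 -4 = 103747 / 12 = 8645.58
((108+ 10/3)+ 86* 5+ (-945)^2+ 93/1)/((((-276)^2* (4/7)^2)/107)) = 7028183827/1828224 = 3844.27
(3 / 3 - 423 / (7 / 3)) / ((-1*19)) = 1262 / 133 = 9.49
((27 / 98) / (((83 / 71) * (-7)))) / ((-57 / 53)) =33867 / 1081822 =0.03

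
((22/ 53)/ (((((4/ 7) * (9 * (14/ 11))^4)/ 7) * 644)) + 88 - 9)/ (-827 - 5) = -27739902282395/ 292146817277952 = -0.09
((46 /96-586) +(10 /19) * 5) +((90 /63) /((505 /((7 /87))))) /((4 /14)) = -519013209 /890416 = -582.89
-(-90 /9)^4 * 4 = -40000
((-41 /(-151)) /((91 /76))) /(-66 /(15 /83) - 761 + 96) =-15580 /70779891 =-0.00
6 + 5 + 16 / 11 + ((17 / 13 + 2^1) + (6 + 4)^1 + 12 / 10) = 19278 / 715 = 26.96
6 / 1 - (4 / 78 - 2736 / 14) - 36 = 45148 / 273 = 165.38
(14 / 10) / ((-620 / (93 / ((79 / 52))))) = -273 / 1975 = -0.14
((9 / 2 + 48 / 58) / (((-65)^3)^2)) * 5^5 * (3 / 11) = 0.00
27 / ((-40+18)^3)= -27 / 10648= -0.00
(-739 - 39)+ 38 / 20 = -7761 / 10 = -776.10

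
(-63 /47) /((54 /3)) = -0.07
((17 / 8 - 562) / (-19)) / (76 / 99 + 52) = 443421 / 794048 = 0.56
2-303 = -301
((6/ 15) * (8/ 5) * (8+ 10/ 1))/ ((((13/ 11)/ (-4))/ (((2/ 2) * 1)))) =-38.99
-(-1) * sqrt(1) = 1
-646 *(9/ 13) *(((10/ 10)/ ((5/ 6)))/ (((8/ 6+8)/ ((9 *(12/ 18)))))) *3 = -470934/ 455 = -1035.02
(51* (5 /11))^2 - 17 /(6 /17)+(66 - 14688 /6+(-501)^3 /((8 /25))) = -1141200368179 /2904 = -392975333.39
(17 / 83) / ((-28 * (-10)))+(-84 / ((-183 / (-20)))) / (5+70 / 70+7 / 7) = -1858163 / 1417640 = -1.31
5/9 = 0.56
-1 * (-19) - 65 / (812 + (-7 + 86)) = 16864 / 891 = 18.93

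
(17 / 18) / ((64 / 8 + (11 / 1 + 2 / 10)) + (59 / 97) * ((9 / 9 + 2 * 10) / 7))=0.04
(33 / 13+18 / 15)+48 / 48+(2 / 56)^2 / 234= 4.74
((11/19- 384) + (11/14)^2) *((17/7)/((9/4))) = -8078179/19551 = -413.18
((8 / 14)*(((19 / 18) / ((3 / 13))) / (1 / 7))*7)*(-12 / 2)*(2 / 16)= -1729 / 18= -96.06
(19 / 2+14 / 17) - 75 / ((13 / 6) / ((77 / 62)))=-447597 / 13702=-32.67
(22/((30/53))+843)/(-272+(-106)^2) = 3307/41115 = 0.08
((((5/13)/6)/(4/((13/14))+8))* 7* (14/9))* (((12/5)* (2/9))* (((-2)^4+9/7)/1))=847/1620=0.52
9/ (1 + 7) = 9/ 8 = 1.12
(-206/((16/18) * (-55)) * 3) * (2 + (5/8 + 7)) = 19467/160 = 121.67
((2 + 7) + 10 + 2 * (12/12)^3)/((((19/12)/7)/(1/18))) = 98/19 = 5.16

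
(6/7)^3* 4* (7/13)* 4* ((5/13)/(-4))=-4320/8281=-0.52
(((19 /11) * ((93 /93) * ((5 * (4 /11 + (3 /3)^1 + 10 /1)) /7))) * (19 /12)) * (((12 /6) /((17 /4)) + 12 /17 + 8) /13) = 225625 /14399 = 15.67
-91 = -91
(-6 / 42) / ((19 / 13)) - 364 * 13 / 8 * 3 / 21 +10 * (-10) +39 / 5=-235141 / 1330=-176.80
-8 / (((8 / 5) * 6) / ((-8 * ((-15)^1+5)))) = -200 / 3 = -66.67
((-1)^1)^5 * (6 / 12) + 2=3 / 2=1.50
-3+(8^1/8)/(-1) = -4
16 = 16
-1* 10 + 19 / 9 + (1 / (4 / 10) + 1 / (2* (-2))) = -5.64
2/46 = 1/23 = 0.04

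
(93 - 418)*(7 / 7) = -325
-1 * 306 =-306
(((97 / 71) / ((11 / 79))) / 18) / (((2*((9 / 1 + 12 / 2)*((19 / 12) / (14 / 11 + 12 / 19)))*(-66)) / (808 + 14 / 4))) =-824990917 / 3070337490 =-0.27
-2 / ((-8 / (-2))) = -1 / 2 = -0.50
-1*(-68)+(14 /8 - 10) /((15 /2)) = 66.90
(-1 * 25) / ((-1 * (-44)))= -25 / 44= -0.57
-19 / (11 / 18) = -342 / 11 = -31.09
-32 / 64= -1 / 2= -0.50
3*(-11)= -33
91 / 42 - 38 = -215 / 6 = -35.83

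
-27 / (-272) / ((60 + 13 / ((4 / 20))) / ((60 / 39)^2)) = 27 / 14365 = 0.00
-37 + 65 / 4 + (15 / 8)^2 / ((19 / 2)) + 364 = 208921 / 608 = 343.62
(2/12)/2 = 1/12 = 0.08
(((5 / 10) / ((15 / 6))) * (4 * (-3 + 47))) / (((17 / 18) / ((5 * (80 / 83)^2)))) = 20275200 / 117113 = 173.13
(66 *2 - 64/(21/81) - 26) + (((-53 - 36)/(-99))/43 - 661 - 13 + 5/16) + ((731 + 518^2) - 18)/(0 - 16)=-1050673181/59598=-17629.34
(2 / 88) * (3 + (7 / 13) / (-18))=695 / 10296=0.07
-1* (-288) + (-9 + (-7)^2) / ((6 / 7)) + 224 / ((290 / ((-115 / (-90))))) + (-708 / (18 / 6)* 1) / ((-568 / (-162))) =24863393 / 92655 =268.34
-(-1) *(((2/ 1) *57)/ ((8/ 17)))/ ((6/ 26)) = 4199/ 4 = 1049.75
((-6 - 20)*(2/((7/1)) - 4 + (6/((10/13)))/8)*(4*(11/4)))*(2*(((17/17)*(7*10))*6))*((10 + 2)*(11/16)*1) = 5429209.50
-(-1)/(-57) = -1/57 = -0.02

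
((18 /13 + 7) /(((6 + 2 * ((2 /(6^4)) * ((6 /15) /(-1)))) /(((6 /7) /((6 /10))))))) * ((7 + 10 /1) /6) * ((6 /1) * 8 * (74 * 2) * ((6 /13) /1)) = 106626067200 /5748197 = 18549.48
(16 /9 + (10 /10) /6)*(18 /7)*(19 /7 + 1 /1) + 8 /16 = 267 /14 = 19.07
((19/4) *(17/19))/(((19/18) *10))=153/380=0.40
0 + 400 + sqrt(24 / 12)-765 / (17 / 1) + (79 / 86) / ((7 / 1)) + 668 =sqrt(2) + 615925 / 602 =1024.55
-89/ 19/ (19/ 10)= -890/ 361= -2.47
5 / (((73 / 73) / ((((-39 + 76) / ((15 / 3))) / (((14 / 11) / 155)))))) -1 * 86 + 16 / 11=680915 / 154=4421.53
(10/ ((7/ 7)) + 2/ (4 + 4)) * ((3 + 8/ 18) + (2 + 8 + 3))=1517/ 9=168.56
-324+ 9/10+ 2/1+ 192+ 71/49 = -62549/490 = -127.65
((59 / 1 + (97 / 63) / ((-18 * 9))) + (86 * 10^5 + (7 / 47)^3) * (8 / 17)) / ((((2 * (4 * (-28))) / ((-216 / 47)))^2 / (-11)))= -801930241943509261 / 42793943546144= -18739.34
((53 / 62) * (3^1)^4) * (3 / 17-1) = -30051 / 527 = -57.02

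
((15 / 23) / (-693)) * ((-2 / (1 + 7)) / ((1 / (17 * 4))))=85 / 5313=0.02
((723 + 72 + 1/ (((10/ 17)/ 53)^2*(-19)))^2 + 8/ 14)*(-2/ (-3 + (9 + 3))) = -3417276488207/ 113715000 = -30051.24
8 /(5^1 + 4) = 8 /9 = 0.89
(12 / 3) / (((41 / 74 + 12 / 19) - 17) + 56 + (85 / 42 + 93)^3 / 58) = 12083456448 / 44810382140065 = 0.00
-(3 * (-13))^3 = 59319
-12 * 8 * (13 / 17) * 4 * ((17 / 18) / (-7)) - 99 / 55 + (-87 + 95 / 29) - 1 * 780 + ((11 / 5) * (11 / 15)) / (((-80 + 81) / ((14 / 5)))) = -62528143 / 76125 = -821.39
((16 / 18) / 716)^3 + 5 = 20905310663 / 4181062131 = 5.00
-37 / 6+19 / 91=-3253 / 546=-5.96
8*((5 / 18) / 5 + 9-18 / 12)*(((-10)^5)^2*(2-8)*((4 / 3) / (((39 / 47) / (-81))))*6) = 36817920000000000 / 13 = 2832147692307692.31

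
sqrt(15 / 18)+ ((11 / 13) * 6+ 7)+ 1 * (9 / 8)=sqrt(30) / 6+ 1373 / 104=14.11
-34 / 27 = -1.26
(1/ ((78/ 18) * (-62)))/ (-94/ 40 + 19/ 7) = -70/ 6851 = -0.01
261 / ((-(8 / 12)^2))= -2349 / 4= -587.25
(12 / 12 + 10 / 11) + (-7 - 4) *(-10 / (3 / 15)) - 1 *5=6016 / 11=546.91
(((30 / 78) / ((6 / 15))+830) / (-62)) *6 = -64815 / 806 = -80.42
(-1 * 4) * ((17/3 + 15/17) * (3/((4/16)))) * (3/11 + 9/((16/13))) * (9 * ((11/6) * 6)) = -4013010/17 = -236059.41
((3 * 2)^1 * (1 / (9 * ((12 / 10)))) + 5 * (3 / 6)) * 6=55 / 3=18.33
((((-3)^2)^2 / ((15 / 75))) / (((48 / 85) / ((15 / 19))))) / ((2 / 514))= 44236125 / 304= 145513.57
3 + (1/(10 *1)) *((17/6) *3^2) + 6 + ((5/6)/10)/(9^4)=2273389/196830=11.55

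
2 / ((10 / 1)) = 1 / 5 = 0.20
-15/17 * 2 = -30/17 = -1.76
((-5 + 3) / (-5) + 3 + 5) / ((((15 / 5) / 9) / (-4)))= -504 / 5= -100.80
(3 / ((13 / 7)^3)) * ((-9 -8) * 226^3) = -201924777768 / 2197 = -91909320.79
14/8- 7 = -21/4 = -5.25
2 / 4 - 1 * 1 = -1 / 2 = -0.50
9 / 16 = 0.56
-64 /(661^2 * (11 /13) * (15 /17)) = -14144 /72091965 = -0.00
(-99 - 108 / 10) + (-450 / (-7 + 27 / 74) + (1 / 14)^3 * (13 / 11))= -41.98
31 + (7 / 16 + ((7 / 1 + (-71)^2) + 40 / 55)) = 894109 / 176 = 5080.16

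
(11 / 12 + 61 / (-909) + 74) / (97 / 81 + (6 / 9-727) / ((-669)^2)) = 17400724119 / 278019872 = 62.59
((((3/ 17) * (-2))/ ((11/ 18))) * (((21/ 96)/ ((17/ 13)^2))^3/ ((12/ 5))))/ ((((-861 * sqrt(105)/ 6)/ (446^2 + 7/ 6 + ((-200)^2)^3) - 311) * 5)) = 683312843526453470110549770049337537356017/ 2109445450937631106577406645315190232468748763136 - 4926416435956691940856926789 * sqrt(105)/ 2109445450937631106577406645315190232468748763136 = 0.00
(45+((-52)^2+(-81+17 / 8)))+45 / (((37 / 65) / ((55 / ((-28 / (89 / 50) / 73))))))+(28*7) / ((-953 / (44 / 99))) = -38892283630 / 2221443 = -17507.67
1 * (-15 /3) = -5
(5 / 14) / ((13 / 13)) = 0.36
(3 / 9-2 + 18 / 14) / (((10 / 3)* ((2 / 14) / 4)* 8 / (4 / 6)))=-0.27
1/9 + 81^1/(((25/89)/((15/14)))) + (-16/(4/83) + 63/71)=-22.04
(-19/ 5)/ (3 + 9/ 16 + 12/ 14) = -2128/ 2475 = -0.86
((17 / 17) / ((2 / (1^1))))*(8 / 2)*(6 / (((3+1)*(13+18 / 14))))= 21 / 100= 0.21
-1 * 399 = -399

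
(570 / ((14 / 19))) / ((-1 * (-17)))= 5415 / 119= 45.50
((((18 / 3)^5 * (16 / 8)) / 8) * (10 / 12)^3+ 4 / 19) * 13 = 277927 / 19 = 14627.74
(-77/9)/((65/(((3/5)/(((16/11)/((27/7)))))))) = -0.21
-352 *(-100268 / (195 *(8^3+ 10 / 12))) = 70588672 / 200005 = 352.93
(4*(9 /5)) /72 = 1 /10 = 0.10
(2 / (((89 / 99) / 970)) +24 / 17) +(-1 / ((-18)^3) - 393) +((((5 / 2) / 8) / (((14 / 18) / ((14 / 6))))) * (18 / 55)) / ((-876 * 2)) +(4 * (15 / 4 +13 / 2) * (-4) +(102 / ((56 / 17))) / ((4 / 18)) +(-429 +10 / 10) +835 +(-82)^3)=-217924362048499151 / 396789357888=-549219.27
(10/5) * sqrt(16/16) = 2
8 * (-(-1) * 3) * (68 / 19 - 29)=-11592 / 19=-610.11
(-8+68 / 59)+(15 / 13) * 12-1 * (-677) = 524627 / 767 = 684.00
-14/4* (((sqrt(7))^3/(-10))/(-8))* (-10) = 49* sqrt(7)/16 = 8.10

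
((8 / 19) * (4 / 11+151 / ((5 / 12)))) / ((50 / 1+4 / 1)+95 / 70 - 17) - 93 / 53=2.23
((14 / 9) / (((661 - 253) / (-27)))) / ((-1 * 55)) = 7 / 3740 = 0.00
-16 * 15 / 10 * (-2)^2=-96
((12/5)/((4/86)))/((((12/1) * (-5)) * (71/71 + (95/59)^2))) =-149683/625300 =-0.24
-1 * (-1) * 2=2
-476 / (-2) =238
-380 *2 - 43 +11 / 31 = -24882 / 31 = -802.65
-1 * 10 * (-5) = 50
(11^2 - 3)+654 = 772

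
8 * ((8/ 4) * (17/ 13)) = 272/ 13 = 20.92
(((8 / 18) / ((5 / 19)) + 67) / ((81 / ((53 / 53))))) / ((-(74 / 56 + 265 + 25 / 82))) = -3548468 / 1115687115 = -0.00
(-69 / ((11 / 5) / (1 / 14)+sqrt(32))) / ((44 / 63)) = -152145 / 45832+108675* sqrt(2) / 252076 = -2.71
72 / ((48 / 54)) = 81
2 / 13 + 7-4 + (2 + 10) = 197 / 13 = 15.15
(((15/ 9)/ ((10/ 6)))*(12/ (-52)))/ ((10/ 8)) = -12/ 65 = -0.18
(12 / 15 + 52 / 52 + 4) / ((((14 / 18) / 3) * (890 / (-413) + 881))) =46197 / 1814815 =0.03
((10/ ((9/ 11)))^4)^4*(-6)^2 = 1837989194542886440000000000000000/ 205891132094649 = 8926995426388520948.48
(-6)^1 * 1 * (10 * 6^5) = -466560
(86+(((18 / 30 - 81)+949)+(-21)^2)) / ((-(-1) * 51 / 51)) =6978 / 5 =1395.60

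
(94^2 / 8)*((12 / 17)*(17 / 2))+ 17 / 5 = 33152 / 5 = 6630.40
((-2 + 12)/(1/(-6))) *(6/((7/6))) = -2160/7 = -308.57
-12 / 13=-0.92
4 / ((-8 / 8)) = -4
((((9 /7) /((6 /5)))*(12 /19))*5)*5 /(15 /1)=150 /133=1.13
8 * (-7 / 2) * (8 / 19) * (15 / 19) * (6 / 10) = -2016 / 361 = -5.58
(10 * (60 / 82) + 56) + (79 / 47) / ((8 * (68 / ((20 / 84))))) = 1393881283 / 22014048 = 63.32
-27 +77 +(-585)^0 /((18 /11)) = 911 /18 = 50.61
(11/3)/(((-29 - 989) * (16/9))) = -33/16288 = -0.00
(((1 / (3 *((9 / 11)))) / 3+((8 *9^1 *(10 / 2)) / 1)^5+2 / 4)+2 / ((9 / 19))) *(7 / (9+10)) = 2227701221054.42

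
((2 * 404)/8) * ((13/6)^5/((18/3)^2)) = 37500593/279936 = 133.96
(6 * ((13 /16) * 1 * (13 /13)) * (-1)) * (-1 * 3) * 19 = 2223 /8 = 277.88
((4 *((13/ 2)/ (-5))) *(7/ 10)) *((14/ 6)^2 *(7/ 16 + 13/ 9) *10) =-1208389/ 3240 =-372.96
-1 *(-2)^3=8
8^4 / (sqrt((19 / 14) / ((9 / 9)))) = 4096* sqrt(266) / 19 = 3515.99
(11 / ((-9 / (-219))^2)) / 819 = 58619 / 7371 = 7.95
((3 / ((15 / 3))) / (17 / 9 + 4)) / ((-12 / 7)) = -63 / 1060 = -0.06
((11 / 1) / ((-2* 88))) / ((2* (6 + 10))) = -1 / 512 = -0.00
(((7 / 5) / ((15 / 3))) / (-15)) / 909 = -7 / 340875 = -0.00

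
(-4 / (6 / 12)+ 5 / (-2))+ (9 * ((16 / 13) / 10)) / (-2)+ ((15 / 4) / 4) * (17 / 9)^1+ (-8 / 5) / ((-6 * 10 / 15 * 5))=-9.20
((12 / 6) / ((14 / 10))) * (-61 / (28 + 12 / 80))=-12200 / 3941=-3.10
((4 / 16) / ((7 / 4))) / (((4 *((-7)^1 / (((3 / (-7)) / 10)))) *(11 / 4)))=3 / 37730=0.00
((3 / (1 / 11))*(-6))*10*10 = -19800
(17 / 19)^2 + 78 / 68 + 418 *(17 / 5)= 87338569 / 61370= 1423.15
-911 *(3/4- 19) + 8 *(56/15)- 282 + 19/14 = 6877489/420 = 16374.97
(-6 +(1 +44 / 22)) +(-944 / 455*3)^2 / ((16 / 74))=36472461 / 207025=176.17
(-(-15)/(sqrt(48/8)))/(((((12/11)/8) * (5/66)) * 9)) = 242 * sqrt(6)/9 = 65.86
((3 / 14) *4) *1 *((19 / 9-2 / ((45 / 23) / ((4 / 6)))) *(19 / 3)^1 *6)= 14668 / 315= 46.57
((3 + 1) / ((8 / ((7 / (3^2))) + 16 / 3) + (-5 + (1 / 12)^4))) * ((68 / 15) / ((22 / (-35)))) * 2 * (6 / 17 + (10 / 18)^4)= -10033393664 / 4120116759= -2.44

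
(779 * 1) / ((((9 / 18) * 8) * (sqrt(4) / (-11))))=-8569 / 8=-1071.12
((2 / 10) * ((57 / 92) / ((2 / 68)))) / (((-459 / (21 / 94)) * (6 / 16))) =-266 / 48645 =-0.01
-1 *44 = -44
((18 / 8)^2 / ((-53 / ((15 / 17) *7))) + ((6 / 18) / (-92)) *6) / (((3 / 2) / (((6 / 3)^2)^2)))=-405646 / 62169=-6.52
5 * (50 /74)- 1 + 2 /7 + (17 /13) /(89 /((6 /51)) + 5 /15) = 40759188 /15289547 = 2.67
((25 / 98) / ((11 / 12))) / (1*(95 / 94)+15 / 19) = 53580 / 346577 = 0.15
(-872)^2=760384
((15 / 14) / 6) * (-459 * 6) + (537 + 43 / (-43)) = 619 / 14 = 44.21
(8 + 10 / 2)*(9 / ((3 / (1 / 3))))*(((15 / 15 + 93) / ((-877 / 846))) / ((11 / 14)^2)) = -1909.47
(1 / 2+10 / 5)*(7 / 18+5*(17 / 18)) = 115 / 9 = 12.78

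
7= 7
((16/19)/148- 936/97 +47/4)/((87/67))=1.62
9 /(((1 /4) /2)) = 72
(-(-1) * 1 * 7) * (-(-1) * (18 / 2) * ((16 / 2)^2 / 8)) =504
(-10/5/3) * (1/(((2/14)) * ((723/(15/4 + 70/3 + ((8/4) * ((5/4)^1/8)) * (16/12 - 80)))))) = -35/2169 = -0.02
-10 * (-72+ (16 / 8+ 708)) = -6380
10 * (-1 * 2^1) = -20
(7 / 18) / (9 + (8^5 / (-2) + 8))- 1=-294613 / 294606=-1.00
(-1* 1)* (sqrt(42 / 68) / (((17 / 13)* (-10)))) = 13* sqrt(714) / 5780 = 0.06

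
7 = 7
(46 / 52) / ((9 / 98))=1127 / 117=9.63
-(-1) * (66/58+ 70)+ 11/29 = 2074/29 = 71.52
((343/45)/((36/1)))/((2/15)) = 343/216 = 1.59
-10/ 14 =-5/ 7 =-0.71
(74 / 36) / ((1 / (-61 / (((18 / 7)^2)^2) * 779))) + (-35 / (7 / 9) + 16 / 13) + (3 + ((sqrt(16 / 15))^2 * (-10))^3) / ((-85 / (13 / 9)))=-4713130701707 / 2087972640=-2257.28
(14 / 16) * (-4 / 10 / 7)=-0.05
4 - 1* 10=-6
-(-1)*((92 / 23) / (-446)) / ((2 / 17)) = -17 / 223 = -0.08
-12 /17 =-0.71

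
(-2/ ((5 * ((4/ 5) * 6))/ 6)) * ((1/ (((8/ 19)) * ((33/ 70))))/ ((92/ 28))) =-4655/ 6072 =-0.77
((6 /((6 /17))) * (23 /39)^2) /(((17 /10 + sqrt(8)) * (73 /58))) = -88670980 /56737863 + 104318800 * sqrt(2) /56737863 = 1.04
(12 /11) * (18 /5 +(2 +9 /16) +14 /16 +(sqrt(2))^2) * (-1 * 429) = -84591 /20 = -4229.55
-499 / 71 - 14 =-1493 / 71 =-21.03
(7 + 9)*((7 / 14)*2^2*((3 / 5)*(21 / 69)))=672 / 115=5.84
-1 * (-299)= 299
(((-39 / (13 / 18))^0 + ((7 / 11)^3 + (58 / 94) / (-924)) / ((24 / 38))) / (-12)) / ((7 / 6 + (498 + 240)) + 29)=-88719901 / 581263629408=-0.00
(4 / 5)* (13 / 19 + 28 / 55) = 4988 / 5225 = 0.95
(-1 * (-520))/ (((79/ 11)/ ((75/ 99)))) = 13000/ 237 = 54.85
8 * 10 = 80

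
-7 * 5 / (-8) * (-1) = -35 / 8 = -4.38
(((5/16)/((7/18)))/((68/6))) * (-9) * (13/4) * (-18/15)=9477/3808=2.49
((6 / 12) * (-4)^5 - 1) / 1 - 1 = -514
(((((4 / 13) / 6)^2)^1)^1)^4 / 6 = 128 / 16056027781443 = 0.00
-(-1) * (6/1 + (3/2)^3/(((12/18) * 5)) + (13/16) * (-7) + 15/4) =203/40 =5.08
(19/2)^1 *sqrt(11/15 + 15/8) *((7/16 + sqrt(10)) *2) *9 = 399 *sqrt(9390)/320 + 57 *sqrt(939)/2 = 994.15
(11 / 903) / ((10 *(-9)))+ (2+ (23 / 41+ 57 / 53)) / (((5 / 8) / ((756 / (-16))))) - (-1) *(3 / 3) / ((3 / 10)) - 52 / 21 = -48398635547 / 176599710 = -274.06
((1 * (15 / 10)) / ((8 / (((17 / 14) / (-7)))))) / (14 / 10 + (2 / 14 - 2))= 255 / 3584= 0.07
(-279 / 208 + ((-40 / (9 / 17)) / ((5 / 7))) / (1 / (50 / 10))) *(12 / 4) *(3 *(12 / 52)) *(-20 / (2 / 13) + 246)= -86355417 / 676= -127744.70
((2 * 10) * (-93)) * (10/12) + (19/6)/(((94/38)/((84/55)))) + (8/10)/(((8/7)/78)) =-772111/517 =-1493.44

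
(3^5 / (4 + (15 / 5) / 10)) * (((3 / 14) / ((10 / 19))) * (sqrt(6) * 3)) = 41553 * sqrt(6) / 602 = 169.08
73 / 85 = 0.86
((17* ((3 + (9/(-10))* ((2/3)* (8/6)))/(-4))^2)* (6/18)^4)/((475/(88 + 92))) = 2057/85500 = 0.02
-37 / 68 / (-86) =0.01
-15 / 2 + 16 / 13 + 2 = -4.27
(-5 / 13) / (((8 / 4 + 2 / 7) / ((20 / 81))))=-175 / 4212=-0.04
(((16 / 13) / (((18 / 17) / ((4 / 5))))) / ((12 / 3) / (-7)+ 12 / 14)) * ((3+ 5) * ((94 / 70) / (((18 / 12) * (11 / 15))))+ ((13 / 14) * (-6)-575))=-11954944 / 6435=-1857.80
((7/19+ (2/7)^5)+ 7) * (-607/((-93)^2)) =-1428627916/2761911117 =-0.52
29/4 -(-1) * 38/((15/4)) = 1043/60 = 17.38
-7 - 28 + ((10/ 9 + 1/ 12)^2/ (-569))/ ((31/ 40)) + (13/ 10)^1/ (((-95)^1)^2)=-2256745549004/ 64472749875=-35.00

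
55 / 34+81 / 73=6769 / 2482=2.73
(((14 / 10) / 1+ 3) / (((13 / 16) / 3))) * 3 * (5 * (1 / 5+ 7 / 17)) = 12672 / 85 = 149.08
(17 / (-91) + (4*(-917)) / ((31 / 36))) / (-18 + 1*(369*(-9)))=12016895 / 9419319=1.28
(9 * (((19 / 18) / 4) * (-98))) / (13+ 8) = -133 / 12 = -11.08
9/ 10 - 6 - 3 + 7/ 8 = -7.22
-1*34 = -34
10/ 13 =0.77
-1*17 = -17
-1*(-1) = 1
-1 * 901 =-901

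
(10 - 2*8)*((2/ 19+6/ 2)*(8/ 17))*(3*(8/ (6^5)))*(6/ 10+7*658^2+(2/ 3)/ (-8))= -82015.44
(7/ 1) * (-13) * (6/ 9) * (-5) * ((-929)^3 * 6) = -1459212461980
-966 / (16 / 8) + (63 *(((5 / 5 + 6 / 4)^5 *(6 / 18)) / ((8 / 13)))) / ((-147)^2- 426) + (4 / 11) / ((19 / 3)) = -182392286585 / 377791744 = -482.79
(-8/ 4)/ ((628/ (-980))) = 490/ 157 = 3.12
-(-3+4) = -1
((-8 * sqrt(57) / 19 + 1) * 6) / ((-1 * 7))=-6 / 7 + 48 * sqrt(57) / 133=1.87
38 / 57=2 / 3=0.67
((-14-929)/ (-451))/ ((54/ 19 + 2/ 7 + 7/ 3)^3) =1460987577/ 113805794729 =0.01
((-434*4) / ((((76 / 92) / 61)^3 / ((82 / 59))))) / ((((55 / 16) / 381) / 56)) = -134205270468047407104 / 22257455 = -6029677268494.87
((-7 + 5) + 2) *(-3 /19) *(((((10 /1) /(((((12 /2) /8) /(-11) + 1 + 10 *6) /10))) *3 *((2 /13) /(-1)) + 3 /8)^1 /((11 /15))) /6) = 0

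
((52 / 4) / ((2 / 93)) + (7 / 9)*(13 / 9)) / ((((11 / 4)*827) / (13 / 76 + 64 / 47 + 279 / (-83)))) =-0.49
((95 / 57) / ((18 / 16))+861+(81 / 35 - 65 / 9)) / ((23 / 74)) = 2759.15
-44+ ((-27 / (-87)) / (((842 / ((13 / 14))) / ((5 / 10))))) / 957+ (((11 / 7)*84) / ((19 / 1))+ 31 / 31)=-149399578819 / 4143929944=-36.05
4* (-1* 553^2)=-1223236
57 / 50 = 1.14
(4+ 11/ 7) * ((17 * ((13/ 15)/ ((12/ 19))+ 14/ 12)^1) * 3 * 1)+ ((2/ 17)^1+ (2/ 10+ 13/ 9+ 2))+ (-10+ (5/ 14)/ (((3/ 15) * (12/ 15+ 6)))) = 1532455/ 2142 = 715.43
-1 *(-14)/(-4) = -7/2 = -3.50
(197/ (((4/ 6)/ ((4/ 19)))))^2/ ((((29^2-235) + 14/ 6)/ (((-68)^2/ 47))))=19380904128/ 30964775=625.90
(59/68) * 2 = 59/34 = 1.74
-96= -96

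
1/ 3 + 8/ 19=43/ 57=0.75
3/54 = 1/18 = 0.06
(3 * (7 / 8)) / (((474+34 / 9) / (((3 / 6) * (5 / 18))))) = 21 / 27520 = 0.00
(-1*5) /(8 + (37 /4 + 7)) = -20 /97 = -0.21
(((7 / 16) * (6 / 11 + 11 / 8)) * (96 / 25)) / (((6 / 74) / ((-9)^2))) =3545451 / 1100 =3223.14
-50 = -50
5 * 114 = 570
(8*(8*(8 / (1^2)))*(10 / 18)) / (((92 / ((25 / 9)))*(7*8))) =0.15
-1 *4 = -4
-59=-59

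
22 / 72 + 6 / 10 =163 / 180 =0.91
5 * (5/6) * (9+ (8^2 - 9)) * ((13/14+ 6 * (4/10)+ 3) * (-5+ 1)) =-141760/21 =-6750.48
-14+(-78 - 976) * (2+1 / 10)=-11137 / 5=-2227.40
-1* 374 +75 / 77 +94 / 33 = -85511 / 231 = -370.18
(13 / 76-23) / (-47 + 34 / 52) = 0.49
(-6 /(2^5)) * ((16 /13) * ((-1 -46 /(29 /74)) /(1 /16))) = 164784 /377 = 437.09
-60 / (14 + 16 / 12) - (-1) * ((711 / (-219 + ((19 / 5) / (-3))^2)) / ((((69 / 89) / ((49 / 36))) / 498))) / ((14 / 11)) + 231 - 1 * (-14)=-9025489705 / 4500088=-2005.63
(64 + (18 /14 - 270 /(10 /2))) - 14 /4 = 109 /14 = 7.79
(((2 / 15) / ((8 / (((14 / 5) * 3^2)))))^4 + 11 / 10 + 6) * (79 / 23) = 3520988999 / 143750000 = 24.49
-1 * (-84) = 84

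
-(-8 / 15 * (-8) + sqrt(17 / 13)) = -64 / 15 -sqrt(221) / 13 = -5.41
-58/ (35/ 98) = -812/ 5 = -162.40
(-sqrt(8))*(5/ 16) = -5*sqrt(2)/ 8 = -0.88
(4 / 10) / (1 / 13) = 26 / 5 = 5.20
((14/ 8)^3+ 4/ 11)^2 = 16232841/ 495616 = 32.75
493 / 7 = 70.43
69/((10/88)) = 3036/5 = 607.20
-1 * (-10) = 10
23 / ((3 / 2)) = 46 / 3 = 15.33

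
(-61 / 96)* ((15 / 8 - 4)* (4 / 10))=0.54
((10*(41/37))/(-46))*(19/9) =-3895/7659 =-0.51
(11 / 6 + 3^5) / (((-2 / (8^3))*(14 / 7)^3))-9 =-23531 / 3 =-7843.67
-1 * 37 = -37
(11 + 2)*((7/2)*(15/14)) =195/4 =48.75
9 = 9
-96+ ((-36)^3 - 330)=-47082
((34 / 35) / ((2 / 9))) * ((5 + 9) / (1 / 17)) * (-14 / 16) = -18207 / 20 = -910.35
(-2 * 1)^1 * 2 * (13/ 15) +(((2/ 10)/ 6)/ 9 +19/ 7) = -0.75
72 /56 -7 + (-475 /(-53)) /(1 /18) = 57730 /371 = 155.61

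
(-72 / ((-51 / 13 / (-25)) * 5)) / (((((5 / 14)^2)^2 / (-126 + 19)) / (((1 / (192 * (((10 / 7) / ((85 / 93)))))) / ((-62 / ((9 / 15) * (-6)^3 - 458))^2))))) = 50449971083057 / 279290625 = 180636.11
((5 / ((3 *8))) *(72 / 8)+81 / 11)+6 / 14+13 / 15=97333 / 9240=10.53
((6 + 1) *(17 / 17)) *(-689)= -4823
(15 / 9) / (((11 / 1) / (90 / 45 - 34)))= -160 / 33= -4.85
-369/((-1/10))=3690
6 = 6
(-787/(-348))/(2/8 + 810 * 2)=787/563847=0.00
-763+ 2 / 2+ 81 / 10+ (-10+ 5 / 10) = -3817 / 5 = -763.40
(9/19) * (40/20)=18/19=0.95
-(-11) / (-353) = -0.03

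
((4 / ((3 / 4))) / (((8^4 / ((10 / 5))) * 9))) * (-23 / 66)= -23 / 228096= -0.00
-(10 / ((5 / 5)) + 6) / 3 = -16 / 3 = -5.33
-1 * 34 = -34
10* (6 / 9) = 6.67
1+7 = 8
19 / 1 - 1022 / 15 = -737 / 15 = -49.13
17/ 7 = 2.43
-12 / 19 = -0.63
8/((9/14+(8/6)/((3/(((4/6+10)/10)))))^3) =54010152000/9407293631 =5.74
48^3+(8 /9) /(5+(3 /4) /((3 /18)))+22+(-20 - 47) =18903553 /171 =110547.09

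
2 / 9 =0.22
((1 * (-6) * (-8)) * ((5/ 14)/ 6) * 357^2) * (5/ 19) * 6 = 10924200/ 19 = 574957.89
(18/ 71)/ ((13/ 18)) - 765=-705771/ 923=-764.65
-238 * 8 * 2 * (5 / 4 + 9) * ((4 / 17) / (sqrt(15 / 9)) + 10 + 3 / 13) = -5191256 / 13 - 9184 * sqrt(15) / 5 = -406441.28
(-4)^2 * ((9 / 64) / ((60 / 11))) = 33 / 80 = 0.41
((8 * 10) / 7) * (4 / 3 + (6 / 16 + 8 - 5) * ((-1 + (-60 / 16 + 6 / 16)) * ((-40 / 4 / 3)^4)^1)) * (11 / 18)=-2404490 / 189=-12722.17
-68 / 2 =-34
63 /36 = 7 /4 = 1.75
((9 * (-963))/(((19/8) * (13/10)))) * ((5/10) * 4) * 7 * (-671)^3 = 2932610463145440/247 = 11872916854839.84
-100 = -100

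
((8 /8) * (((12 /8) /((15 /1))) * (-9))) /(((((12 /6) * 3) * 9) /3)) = -1 /20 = -0.05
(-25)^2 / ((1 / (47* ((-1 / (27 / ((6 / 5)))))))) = -11750 / 9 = -1305.56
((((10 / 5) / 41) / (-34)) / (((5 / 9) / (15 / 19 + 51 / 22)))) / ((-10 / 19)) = 11691 / 766700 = 0.02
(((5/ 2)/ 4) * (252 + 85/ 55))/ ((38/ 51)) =711195/ 3344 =212.68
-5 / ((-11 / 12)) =60 / 11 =5.45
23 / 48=0.48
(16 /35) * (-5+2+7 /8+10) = 3.60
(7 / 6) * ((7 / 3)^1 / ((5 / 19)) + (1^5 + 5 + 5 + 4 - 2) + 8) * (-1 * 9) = -1568 / 5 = -313.60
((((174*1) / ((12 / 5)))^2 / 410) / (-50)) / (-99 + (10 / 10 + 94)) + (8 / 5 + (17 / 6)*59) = 6645179 / 39360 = 168.83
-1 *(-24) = 24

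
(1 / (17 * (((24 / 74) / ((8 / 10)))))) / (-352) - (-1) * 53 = 4757243 / 89760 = 53.00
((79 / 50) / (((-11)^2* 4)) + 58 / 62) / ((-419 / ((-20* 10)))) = 704249 / 1571669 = 0.45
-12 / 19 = -0.63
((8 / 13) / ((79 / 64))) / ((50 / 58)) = 14848 / 25675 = 0.58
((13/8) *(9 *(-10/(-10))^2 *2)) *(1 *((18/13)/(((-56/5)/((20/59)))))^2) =455625/8869588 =0.05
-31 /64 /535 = -31 /34240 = -0.00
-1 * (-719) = 719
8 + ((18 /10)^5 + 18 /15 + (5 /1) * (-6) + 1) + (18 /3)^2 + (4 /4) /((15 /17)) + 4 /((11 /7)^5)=55330751497 /1509853125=36.65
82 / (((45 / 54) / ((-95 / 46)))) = -4674 / 23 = -203.22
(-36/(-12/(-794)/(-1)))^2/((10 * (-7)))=-2836962/35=-81056.06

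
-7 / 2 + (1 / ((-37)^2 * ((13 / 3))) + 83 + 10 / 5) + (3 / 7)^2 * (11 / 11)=142465279 / 1744106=81.68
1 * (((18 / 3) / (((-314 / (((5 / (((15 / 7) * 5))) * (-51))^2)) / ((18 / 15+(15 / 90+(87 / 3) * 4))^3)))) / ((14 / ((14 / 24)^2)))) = -4327031312838647 / 10173600000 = -425319.58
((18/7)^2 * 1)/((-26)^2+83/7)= 36/3745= 0.01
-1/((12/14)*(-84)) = 1/72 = 0.01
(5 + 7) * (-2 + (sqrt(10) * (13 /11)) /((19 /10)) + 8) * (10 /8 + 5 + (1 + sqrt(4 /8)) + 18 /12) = 6 * (65 * sqrt(10) + 627) * (2 * sqrt(2) + 35) /209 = 904.13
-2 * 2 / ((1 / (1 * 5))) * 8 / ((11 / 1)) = -160 / 11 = -14.55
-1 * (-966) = 966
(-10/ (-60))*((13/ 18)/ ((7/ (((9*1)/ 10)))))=13/ 840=0.02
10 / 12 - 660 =-3955 / 6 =-659.17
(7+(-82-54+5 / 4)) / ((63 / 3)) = -73 / 12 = -6.08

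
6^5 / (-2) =-3888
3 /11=0.27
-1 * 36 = -36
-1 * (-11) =11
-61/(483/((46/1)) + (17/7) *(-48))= 854/1485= 0.58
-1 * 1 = -1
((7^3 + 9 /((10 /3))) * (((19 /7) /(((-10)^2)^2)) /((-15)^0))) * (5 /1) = 65683 /140000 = 0.47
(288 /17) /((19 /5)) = 1440 /323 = 4.46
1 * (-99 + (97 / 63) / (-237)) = -1478266 / 14931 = -99.01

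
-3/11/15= -0.02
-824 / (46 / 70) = -28840 / 23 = -1253.91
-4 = -4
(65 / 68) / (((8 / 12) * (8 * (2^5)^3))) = 195 / 35651584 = 0.00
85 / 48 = 1.77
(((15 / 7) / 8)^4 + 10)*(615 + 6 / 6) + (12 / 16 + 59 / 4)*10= 6318.17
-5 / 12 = -0.42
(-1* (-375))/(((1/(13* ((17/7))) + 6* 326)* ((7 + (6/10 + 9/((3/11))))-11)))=414375/63977884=0.01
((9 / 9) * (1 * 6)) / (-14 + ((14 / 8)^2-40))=-96 / 815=-0.12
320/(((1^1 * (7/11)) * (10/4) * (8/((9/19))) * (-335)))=-1584/44555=-0.04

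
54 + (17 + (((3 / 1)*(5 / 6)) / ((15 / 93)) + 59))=291 / 2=145.50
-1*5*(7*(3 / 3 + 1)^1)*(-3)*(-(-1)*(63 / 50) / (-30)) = -441 / 50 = -8.82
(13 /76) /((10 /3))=39 /760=0.05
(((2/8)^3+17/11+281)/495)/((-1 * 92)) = -198923/32060160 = -0.01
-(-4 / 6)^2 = -4 / 9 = -0.44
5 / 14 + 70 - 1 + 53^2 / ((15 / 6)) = 83507 / 70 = 1192.96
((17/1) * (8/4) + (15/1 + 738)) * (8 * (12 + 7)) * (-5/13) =-598120/13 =-46009.23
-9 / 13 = -0.69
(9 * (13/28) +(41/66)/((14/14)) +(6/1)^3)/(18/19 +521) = 3876361/9163308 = 0.42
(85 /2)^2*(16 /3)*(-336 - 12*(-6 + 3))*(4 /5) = -2312000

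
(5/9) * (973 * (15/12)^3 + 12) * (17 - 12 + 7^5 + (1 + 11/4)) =13720867265/768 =17865712.58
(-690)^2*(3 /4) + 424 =357499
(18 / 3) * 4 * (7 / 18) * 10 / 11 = 280 / 33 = 8.48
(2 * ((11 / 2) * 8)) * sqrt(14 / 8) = 44 * sqrt(7) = 116.41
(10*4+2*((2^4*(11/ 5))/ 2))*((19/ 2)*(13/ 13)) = 3572/ 5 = 714.40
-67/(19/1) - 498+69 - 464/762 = -3135466/7239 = -433.14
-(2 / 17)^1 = -2 / 17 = -0.12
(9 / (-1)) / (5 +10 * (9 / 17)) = -153 / 175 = -0.87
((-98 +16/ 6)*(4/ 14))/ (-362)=286/ 3801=0.08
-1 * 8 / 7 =-8 / 7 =-1.14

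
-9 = -9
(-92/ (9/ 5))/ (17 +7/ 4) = -368/ 135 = -2.73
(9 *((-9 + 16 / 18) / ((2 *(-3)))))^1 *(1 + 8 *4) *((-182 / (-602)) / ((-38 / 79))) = -824681 / 3268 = -252.35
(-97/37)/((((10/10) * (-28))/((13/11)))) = 1261/11396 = 0.11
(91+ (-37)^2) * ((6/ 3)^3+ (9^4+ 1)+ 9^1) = 9605340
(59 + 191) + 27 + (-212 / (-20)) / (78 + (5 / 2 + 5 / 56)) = 6253473 / 22565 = 277.13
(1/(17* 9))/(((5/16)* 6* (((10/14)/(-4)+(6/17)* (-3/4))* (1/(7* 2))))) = -3136/28485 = -0.11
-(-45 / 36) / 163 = 5 / 652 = 0.01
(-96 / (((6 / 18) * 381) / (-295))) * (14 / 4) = 99120 / 127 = 780.47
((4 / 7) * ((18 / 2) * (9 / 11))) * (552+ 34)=189864 / 77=2465.77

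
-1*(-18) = 18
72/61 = 1.18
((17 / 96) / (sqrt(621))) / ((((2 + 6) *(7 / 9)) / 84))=17 *sqrt(69) / 1472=0.10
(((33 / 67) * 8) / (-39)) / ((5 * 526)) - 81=-92774609 / 1145365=-81.00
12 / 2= 6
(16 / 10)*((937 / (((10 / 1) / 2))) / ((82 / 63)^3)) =234294039 / 1723025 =135.98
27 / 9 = 3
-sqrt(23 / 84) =-sqrt(483) / 42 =-0.52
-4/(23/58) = -232/23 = -10.09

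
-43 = -43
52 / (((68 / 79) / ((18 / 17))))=63.97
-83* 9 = -747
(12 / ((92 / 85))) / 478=255 / 10994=0.02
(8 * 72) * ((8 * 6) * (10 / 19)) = 276480 / 19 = 14551.58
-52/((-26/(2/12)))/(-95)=-1/285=-0.00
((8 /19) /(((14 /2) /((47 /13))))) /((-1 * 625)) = -376 /1080625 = -0.00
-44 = -44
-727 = -727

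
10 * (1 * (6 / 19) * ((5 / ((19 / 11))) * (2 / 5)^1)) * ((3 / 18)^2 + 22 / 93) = 32450 / 33573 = 0.97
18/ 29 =0.62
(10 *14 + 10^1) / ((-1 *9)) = -50 / 3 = -16.67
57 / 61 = 0.93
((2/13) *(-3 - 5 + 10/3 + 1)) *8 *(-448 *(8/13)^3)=40370176/85683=471.16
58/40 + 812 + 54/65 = 211713/260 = 814.28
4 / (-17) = -4 / 17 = -0.24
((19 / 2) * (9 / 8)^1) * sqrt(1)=10.69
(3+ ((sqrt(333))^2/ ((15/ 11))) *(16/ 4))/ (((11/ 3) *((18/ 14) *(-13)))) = -11431/ 715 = -15.99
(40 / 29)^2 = 1.90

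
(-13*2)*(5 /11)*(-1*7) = 910 /11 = 82.73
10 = 10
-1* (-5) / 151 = 5 / 151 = 0.03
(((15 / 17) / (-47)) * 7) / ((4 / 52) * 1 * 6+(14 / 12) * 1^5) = -8190 / 101473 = -0.08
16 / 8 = 2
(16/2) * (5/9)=40/9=4.44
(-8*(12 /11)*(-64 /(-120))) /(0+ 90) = -128 /2475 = -0.05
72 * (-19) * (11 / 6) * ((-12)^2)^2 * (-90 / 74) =2340264960 / 37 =63250404.32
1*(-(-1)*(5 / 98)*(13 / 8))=65 / 784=0.08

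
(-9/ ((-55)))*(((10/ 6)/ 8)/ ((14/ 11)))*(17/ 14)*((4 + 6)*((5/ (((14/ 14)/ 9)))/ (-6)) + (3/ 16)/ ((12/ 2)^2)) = -34969/ 14336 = -2.44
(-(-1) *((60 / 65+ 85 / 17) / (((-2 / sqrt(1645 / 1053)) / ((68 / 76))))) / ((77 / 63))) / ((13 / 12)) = -714 *sqrt(21385) / 41743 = -2.50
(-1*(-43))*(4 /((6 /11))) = 946 /3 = 315.33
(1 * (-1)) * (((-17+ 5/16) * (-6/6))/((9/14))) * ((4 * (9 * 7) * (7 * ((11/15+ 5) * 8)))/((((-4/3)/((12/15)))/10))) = 63007728/5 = 12601545.60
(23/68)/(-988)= -23/67184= -0.00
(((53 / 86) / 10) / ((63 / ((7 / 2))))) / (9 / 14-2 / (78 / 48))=-4823 / 828180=-0.01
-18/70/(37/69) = -621/1295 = -0.48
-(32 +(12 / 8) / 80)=-5123 / 160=-32.02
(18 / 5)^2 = 324 / 25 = 12.96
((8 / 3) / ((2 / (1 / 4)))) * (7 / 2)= 7 / 6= 1.17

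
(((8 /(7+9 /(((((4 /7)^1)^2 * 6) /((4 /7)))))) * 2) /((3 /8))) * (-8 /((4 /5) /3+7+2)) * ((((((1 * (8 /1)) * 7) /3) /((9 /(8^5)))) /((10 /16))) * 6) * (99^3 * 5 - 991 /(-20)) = -12113785438463.51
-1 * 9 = -9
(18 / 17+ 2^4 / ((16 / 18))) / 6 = 54 / 17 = 3.18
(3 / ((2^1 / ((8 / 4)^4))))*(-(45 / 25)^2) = -1944 / 25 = -77.76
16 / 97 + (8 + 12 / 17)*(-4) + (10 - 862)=-1462100 / 1649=-886.66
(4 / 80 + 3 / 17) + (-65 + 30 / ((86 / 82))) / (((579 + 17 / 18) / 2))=15407929 / 152618180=0.10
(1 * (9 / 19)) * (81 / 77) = 729 / 1463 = 0.50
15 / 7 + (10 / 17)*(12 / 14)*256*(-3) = -45825 / 119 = -385.08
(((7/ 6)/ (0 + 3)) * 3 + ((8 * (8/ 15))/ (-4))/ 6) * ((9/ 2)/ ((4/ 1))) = 89/ 80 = 1.11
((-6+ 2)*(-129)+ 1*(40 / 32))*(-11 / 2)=-2844.88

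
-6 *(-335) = 2010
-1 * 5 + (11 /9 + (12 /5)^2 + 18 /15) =716 /225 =3.18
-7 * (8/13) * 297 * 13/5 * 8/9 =-14784/5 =-2956.80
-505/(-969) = 505/969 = 0.52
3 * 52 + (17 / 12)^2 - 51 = 15409 / 144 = 107.01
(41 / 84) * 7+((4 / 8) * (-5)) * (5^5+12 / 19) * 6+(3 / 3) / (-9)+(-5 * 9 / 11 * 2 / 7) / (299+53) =-108642051667 / 2317392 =-46881.17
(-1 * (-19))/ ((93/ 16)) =304/ 93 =3.27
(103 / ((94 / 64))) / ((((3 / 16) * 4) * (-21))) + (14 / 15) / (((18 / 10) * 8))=-155905 / 35532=-4.39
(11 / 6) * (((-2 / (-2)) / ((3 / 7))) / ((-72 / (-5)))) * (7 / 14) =385 / 2592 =0.15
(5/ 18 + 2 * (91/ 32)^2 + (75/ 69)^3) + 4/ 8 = 18.24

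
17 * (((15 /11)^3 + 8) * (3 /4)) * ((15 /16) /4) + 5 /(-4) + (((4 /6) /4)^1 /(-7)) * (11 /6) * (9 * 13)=59930413 /2385152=25.13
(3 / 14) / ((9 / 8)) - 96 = -2012 / 21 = -95.81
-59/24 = -2.46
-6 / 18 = -1 / 3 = -0.33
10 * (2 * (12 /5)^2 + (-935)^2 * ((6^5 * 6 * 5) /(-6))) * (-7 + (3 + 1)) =5098480198272 /5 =1019696039654.40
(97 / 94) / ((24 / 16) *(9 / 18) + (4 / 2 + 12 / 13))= 2522 / 8977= 0.28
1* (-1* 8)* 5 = -40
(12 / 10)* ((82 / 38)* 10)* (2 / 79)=984 / 1501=0.66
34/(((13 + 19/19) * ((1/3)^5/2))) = 8262/7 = 1180.29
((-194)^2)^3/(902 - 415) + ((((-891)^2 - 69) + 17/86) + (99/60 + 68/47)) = 2154814245999648381/19684540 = 109467340664.28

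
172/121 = 1.42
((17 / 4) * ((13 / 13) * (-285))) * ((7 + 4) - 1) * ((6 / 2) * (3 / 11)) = -9910.23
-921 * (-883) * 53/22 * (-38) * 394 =-322660666194/11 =-29332787835.82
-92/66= -46/33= -1.39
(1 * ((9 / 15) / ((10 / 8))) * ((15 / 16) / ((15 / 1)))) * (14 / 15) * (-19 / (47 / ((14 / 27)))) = -931 / 158625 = -0.01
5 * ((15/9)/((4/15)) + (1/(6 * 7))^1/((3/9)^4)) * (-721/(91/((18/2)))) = -1061415/364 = -2915.98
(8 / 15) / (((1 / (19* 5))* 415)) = 152 / 1245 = 0.12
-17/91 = -0.19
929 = 929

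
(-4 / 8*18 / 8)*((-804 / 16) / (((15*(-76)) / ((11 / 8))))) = -6633 / 97280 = -0.07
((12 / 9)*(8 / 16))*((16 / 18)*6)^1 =32 / 9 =3.56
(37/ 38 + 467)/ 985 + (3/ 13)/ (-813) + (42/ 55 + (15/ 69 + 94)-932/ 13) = 158560153197/ 6672414034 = 23.76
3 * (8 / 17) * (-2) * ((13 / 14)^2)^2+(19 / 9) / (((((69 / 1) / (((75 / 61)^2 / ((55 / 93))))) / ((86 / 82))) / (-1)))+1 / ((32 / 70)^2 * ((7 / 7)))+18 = 20.60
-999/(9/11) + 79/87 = -106148/87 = -1220.09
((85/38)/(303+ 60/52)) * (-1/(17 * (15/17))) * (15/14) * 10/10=-1105/2103528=-0.00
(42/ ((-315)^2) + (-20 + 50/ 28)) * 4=-344242/ 4725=-72.86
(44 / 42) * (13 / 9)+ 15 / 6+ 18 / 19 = 35627 / 7182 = 4.96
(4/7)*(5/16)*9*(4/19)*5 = 225/133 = 1.69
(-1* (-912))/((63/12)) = 1216/7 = 173.71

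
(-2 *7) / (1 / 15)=-210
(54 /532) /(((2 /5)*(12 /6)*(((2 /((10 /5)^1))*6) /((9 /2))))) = 405 /4256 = 0.10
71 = 71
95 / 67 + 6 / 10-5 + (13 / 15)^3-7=-2110001 / 226125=-9.33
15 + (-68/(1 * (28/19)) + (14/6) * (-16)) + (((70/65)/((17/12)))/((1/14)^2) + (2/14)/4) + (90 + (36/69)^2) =1677584023/9820356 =170.83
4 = 4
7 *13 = 91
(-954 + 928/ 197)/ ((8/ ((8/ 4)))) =-93505/ 394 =-237.32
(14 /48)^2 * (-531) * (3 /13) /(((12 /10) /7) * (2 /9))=-910665 /3328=-273.64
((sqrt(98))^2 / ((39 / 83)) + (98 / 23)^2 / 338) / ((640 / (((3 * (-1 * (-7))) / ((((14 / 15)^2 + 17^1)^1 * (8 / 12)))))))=13218642045 / 23006810944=0.57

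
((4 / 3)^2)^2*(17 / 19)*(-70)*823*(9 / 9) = -250718720 / 1539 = -162910.15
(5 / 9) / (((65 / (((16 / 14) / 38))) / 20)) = 0.01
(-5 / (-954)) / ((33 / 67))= 335 / 31482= 0.01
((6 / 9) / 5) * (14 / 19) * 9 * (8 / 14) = 0.51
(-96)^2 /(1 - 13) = -768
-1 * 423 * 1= -423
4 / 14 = 2 / 7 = 0.29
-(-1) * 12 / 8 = 3 / 2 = 1.50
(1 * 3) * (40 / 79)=120 / 79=1.52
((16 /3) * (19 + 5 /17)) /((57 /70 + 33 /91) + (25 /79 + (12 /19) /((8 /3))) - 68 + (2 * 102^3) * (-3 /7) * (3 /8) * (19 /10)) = -358414784 /2257590999945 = -0.00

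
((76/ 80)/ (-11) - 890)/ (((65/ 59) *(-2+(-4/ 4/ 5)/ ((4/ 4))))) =888717/ 2420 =367.24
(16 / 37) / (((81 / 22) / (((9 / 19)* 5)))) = 1760 / 6327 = 0.28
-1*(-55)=55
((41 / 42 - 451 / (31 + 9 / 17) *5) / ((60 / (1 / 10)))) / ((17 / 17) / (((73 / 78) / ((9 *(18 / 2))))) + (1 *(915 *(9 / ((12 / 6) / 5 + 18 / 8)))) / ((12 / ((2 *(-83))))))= 3072167843 / 1120994242905600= 0.00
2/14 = 1/7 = 0.14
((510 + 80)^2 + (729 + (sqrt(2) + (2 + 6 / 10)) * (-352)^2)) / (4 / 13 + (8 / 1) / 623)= 22806784 * sqrt(2) / 59 + 27171310803 / 12980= 2639993.58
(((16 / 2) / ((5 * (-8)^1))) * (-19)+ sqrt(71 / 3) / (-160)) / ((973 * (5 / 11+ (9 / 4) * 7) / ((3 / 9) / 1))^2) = 36784 / 21657945375045 - 121 * sqrt(213) / 129947672250270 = 0.00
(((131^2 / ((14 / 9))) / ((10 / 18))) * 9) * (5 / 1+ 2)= 12510369 / 10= 1251036.90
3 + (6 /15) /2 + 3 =6.20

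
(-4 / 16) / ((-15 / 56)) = 14 / 15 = 0.93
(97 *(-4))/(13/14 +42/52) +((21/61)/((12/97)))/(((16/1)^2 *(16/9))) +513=22860307921/78954496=289.54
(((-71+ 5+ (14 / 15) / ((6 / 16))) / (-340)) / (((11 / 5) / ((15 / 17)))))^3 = 2918076589 / 6939454537224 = 0.00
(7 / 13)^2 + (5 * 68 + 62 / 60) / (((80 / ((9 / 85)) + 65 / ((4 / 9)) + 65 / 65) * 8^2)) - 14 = -12043583603 / 878827040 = -13.70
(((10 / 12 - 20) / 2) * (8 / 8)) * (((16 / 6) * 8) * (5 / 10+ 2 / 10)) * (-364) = 468832 / 9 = 52092.44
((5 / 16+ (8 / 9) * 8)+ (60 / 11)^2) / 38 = 647749 / 662112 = 0.98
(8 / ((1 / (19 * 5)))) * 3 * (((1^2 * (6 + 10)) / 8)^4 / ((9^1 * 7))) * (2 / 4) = 289.52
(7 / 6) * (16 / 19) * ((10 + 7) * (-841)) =-800632 / 57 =-14046.18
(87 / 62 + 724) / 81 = 44975 / 5022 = 8.96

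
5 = 5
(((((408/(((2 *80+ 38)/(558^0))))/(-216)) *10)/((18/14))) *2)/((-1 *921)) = 1190/7385499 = 0.00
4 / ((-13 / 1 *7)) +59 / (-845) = -673 / 5915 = -0.11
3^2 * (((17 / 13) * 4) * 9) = 423.69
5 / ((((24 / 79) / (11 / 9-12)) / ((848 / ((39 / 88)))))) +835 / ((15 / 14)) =-356581682 / 1053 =-338634.08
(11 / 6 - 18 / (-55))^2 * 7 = 3558583 / 108900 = 32.68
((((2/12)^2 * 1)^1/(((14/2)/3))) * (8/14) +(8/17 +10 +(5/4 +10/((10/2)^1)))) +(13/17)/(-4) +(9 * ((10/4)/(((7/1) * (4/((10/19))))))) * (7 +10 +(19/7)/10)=7916359/379848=20.84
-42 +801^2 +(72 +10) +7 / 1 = 641648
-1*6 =-6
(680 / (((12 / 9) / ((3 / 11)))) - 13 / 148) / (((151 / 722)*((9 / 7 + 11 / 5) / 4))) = 2859262595 / 3748877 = 762.70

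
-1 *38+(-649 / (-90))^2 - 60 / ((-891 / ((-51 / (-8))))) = 1285661 / 89100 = 14.43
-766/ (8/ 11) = -4213/ 4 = -1053.25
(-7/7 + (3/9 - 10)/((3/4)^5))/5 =-6085/729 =-8.35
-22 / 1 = -22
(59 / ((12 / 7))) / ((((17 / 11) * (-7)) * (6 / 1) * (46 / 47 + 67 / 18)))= -30503 / 270436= -0.11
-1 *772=-772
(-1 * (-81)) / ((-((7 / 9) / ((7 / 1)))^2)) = -6561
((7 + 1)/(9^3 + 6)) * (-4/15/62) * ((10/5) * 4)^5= -524288/341775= -1.53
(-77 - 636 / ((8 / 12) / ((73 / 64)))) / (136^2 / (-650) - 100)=12117625 / 1335936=9.07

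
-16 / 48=-1 / 3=-0.33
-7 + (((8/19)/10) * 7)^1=-637/95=-6.71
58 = 58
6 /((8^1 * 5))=3 /20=0.15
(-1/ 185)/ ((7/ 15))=-3/ 259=-0.01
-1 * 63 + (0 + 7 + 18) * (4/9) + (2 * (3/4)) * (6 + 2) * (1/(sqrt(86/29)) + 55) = 6 * sqrt(2494)/43 + 5473/9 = 615.08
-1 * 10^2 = -100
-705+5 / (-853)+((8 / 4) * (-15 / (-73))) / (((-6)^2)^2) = -9482397895 / 13450104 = -705.01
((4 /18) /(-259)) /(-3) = 2 /6993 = 0.00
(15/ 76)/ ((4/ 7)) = 105/ 304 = 0.35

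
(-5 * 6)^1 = -30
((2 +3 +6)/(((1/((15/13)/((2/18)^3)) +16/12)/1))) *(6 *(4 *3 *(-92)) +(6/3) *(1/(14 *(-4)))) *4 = -22309619805/102151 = -218398.45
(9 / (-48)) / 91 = -3 / 1456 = -0.00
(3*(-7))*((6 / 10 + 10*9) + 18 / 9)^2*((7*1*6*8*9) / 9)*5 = -1512587664 / 5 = -302517532.80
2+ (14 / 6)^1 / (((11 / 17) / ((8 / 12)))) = 436 / 99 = 4.40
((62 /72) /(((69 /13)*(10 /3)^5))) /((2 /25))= 3627 /736000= 0.00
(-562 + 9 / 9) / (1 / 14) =-7854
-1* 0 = 0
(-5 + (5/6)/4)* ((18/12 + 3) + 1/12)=-21.96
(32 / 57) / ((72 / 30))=40 / 171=0.23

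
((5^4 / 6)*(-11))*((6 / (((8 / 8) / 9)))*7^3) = -21223125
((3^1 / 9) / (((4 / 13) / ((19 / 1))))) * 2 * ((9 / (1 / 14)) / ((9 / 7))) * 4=48412 / 3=16137.33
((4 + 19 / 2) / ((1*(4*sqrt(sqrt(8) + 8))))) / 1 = 1.03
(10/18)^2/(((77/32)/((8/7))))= 6400/43659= 0.15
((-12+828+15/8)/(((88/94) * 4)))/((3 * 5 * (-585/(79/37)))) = -2699351/50793600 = -0.05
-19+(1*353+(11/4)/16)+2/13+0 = 278159/832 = 334.33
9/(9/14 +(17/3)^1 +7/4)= 1.12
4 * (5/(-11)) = -20/11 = -1.82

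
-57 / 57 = -1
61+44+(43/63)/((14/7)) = 13273/126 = 105.34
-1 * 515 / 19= -515 / 19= -27.11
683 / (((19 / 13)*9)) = 8879 / 171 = 51.92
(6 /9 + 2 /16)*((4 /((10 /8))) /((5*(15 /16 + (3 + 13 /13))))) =608 /5925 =0.10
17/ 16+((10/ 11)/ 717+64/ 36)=1075741/ 378576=2.84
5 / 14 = 0.36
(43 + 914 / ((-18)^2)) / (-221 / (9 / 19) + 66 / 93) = -230113 / 2339478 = -0.10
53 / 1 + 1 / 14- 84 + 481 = 6301 / 14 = 450.07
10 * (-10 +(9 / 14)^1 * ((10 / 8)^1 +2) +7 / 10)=-2019 / 28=-72.11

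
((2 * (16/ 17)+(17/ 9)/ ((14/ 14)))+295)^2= 2089586944/ 23409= 89264.25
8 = 8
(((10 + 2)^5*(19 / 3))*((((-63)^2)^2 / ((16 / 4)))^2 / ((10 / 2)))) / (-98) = -249411752379895392 / 5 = -49882350475979078.40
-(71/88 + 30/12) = -291/88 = -3.31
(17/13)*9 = 153/13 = 11.77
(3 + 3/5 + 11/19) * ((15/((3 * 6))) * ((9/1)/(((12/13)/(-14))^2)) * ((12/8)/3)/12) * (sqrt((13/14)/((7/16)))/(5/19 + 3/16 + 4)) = 98.33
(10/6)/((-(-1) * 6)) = 5/18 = 0.28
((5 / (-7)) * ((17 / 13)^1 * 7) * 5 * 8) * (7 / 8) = -2975 / 13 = -228.85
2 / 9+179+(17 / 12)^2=8699 / 48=181.23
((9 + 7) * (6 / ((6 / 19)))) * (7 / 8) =266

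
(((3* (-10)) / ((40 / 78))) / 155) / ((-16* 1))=117 / 4960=0.02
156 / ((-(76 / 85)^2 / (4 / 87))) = -93925 / 10469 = -8.97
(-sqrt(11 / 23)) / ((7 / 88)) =-88 * sqrt(253) / 161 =-8.69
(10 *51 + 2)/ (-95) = -512/ 95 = -5.39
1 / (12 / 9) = 3 / 4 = 0.75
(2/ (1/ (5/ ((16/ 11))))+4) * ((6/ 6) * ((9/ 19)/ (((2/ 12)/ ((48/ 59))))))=28188/ 1121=25.15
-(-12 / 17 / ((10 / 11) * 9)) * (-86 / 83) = -1892 / 21165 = -0.09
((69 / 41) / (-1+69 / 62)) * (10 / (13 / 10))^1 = 427800 / 3731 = 114.66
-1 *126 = -126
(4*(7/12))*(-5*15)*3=-525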